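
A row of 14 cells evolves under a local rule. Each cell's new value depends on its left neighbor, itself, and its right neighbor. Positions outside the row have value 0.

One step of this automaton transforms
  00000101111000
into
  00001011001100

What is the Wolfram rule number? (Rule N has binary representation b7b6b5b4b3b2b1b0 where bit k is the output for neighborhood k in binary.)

position 8: 111 → 0  (bit 7 = 0)
position 10: 110 → 1  (bit 6 = 1)
position 6: 101 → 1  (bit 5 = 1)
position 11: 100 → 1  (bit 4 = 1)
position 7: 011 → 1  (bit 3 = 1)
position 5: 010 → 0  (bit 2 = 0)
position 4: 001 → 1  (bit 1 = 1)
position 0: 000 → 0  (bit 0 = 0)
bits b7..b0 = 01111010 = 122

122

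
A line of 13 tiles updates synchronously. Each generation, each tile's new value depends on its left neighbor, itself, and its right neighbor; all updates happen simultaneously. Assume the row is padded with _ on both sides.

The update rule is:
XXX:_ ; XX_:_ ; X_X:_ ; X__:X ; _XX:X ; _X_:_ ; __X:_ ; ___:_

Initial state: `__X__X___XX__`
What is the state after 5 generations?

___X__X__X_X_
____X__X____X
_____X__X____
______X__X___
_______X__X__

_______X__X__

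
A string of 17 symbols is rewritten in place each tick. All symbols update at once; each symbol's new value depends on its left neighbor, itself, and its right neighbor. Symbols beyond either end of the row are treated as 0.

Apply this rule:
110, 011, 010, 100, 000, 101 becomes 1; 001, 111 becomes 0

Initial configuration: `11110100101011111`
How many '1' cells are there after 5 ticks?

10011110111110001
11010011100011101
11111010111010111
10001111101111101
11101000111000111
count of 1: 10

10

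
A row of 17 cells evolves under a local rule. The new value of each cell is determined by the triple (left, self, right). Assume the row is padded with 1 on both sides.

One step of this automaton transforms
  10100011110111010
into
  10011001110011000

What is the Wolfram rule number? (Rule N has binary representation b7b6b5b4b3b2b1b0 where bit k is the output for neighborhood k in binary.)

position 7: 111 → 1  (bit 7 = 1)
position 0: 110 → 1  (bit 6 = 1)
position 1: 101 → 0  (bit 5 = 0)
position 3: 100 → 1  (bit 4 = 1)
position 6: 011 → 0  (bit 3 = 0)
position 2: 010 → 0  (bit 2 = 0)
position 5: 001 → 0  (bit 1 = 0)
position 4: 000 → 1  (bit 0 = 1)
bits b7..b0 = 11010001 = 209

209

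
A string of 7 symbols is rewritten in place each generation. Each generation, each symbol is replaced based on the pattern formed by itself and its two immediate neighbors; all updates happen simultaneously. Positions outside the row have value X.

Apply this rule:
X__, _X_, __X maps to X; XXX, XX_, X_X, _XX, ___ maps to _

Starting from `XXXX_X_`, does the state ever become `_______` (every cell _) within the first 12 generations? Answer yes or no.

_____X_
X___XX_
_X_X___
_X_XX_X
_X_____
_XX___X
___X_X_
X_XX_X_
_____X_  (repeats generation 1; period 8)
generation 12: _X_XX_X
generation 12 is _X_XX_X, still not uniform _

no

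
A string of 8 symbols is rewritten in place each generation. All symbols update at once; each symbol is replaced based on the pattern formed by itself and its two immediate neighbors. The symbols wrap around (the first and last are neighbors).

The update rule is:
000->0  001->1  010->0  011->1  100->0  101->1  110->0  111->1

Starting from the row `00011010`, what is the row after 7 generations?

00110100
01101000
11010000
10100001
01000011
10000110
00001101

00001101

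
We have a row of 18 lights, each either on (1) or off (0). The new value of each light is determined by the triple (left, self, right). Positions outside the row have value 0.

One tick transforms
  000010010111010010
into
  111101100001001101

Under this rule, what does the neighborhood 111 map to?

0

At position 10 the neighborhood is 111; the next row has 0 there.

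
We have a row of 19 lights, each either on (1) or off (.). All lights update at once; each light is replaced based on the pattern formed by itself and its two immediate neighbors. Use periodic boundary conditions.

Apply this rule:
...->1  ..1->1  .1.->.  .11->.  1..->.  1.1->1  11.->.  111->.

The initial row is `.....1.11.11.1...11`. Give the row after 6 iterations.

.11....1..1..1..1..

.1111.1..1..1..11..
1....1..1..1..1...1
..111..1..1..1..11.
11....1..1..1..1...
...111..1..1..1..11
.11....1..1..1..1..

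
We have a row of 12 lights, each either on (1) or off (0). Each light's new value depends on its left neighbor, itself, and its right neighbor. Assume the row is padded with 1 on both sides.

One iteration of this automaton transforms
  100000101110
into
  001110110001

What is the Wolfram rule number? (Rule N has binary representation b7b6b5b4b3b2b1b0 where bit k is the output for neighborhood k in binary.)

37

position 9: 111 → 0  (bit 7 = 0)
position 0: 110 → 0  (bit 6 = 0)
position 7: 101 → 1  (bit 5 = 1)
position 1: 100 → 0  (bit 4 = 0)
position 8: 011 → 0  (bit 3 = 0)
position 6: 010 → 1  (bit 2 = 1)
position 5: 001 → 0  (bit 1 = 0)
position 2: 000 → 1  (bit 0 = 1)
bits b7..b0 = 00100101 = 37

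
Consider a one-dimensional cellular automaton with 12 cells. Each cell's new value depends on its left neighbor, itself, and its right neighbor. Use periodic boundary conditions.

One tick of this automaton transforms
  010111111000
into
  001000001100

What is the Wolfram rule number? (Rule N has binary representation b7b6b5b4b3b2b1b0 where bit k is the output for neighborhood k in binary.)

position 4: 111 → 0  (bit 7 = 0)
position 8: 110 → 1  (bit 6 = 1)
position 2: 101 → 1  (bit 5 = 1)
position 9: 100 → 1  (bit 4 = 1)
position 3: 011 → 0  (bit 3 = 0)
position 1: 010 → 0  (bit 2 = 0)
position 0: 001 → 0  (bit 1 = 0)
position 10: 000 → 0  (bit 0 = 0)
bits b7..b0 = 01110000 = 112

112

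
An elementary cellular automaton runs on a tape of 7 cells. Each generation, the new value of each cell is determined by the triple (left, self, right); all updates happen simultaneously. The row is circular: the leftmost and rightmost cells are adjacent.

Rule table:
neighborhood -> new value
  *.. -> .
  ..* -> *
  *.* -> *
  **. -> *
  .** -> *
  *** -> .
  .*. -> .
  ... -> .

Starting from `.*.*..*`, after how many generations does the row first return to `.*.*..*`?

7

*.*..*.
.*..*.*
*..*.*.
..*.*.*
.*.*.*.
*.*.*..
.*.*..*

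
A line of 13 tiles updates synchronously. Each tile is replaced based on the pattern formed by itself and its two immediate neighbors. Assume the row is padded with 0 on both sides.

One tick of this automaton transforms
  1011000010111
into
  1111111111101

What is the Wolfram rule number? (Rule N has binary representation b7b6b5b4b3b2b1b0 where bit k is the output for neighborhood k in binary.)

127

position 11: 111 → 0  (bit 7 = 0)
position 3: 110 → 1  (bit 6 = 1)
position 1: 101 → 1  (bit 5 = 1)
position 4: 100 → 1  (bit 4 = 1)
position 2: 011 → 1  (bit 3 = 1)
position 0: 010 → 1  (bit 2 = 1)
position 7: 001 → 1  (bit 1 = 1)
position 5: 000 → 1  (bit 0 = 1)
bits b7..b0 = 01111111 = 127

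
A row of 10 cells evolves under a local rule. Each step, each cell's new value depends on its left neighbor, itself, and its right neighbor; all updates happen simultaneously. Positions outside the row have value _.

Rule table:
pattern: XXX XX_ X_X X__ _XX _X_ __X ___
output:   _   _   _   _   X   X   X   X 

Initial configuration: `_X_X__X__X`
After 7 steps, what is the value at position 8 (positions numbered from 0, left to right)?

_

XX_X_XX_XX
X__X_X__X_
X_XX_X_XX_
X_X__X_X__
X_X_XX_X_X
X_X_X__X_X
X_X_X_XX_X
position 8 holds _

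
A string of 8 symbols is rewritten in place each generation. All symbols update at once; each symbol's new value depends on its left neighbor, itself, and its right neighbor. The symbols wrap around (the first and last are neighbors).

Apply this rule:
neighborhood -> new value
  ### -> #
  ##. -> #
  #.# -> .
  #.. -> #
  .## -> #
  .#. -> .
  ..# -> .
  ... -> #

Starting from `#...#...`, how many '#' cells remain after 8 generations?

.##..##.
.###.###
.###.###  (fixed point — unchanged through generation 8)
count of #: 6

6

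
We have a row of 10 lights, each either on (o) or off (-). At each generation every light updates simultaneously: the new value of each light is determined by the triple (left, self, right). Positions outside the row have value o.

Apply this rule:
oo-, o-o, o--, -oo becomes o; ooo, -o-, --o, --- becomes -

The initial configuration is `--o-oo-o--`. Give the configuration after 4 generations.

o--oooo-o-
oo-o--oo-o
-oo-o-oooo
oooo-oo---

oooo-oo---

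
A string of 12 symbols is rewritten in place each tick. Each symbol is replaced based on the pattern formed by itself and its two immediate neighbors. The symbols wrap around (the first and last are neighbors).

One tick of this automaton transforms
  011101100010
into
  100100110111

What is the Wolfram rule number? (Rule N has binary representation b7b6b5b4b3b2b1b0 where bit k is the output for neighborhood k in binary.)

86

position 2: 111 → 0  (bit 7 = 0)
position 3: 110 → 1  (bit 6 = 1)
position 4: 101 → 0  (bit 5 = 0)
position 7: 100 → 1  (bit 4 = 1)
position 1: 011 → 0  (bit 3 = 0)
position 10: 010 → 1  (bit 2 = 1)
position 0: 001 → 1  (bit 1 = 1)
position 8: 000 → 0  (bit 0 = 0)
bits b7..b0 = 01010110 = 86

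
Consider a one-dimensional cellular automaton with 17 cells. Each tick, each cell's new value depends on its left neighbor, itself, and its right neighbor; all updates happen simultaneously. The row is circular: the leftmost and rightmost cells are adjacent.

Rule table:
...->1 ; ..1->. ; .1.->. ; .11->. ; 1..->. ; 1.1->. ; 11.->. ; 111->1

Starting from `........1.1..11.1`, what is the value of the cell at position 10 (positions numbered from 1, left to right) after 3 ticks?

1

.111111..........
..1111..111111111
...11....1111111.
position 10 holds 1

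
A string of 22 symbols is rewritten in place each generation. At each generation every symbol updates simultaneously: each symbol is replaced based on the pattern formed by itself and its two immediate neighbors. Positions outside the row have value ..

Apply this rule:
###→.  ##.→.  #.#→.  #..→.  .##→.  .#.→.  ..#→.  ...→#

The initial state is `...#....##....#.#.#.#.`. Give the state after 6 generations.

generation 1: ##...##....##.........
generation 2: ...#....##....########
generation 3: ##...##....##.........  (repeats generation 1; period 2)
generation 6: ...#....##....########

...#....##....########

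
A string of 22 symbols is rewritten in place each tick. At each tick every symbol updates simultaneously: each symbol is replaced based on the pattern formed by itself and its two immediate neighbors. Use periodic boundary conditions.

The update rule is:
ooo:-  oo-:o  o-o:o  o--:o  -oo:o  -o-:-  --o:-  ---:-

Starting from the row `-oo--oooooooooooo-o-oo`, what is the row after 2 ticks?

tick 1: oooo-o----------oo-ooo
tick 2: ---oo-o---------oooo--

---oo-o---------oooo--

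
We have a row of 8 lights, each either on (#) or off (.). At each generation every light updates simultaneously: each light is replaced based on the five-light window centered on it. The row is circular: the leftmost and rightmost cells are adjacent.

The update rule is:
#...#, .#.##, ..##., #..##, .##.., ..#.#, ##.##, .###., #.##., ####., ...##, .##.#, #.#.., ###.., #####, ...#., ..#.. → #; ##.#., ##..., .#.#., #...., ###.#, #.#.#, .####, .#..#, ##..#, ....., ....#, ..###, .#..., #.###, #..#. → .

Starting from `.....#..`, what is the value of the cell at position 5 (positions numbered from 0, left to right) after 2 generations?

#

generation 1: ....##..
generation 2: ...###..
position 5 holds #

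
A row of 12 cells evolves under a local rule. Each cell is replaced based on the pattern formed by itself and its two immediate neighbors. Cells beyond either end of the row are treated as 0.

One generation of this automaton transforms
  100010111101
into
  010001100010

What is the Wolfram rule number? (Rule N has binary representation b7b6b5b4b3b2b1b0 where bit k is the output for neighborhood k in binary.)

position 7: 111 → 0  (bit 7 = 0)
position 9: 110 → 0  (bit 6 = 0)
position 5: 101 → 1  (bit 5 = 1)
position 1: 100 → 1  (bit 4 = 1)
position 6: 011 → 1  (bit 3 = 1)
position 0: 010 → 0  (bit 2 = 0)
position 3: 001 → 0  (bit 1 = 0)
position 2: 000 → 0  (bit 0 = 0)
bits b7..b0 = 00111000 = 56

56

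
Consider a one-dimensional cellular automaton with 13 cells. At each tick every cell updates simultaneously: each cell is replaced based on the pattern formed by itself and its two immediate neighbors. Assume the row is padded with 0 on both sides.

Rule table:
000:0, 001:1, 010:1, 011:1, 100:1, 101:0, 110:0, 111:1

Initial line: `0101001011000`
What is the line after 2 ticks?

1101111010100
1001110010110

1001110010110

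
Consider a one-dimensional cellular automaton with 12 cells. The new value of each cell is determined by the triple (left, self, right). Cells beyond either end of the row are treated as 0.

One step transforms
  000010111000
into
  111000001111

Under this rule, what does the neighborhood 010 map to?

0

At position 4 the neighborhood is 010; the next row has 0 there.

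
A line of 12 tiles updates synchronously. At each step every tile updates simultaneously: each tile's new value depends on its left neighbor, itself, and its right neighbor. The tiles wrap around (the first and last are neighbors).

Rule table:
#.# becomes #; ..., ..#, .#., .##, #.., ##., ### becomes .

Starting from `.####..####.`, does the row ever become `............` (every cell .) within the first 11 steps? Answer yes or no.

............
all cells are . at step 1

yes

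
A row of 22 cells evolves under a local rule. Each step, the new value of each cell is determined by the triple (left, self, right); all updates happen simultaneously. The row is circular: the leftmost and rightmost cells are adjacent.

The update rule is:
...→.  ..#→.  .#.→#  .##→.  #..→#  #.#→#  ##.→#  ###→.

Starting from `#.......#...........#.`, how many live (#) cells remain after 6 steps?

4

step 1: ##......##..........##
step 2: .##......##...........
step 3: ..##......##..........
step 4: ...##......##.........
step 5: ....##......##........
step 6: .....##......##.......
count of #: 4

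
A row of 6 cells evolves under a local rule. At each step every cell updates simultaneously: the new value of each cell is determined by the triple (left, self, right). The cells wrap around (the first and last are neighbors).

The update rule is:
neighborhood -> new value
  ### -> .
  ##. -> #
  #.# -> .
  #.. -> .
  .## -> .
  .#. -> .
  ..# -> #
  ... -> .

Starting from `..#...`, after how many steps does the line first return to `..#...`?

step 1: .#....
step 2: #.....
step 3: .....#
step 4: ....#.
step 5: ...#..
step 6: ..#...

6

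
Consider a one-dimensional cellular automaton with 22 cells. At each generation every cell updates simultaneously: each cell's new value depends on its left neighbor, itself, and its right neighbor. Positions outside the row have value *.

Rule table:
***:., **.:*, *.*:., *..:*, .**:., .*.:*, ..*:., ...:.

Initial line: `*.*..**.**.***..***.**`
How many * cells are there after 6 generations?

11

*.**..*..*...**...*...
*..**.**.**...**..**..
**..*..*..**...**..**.
.**.**.**..**...**..*.
..*..*..**..**...**.*.
*.**.**..**..**...*.*.
count of *: 11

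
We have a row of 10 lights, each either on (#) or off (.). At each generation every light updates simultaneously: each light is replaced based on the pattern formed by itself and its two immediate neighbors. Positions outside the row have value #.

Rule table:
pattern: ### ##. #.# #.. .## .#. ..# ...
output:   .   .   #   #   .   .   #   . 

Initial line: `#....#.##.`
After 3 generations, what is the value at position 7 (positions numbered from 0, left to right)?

.

.#..#.#..#
#.##.#.##.
.#..#.#..#
position 7 holds .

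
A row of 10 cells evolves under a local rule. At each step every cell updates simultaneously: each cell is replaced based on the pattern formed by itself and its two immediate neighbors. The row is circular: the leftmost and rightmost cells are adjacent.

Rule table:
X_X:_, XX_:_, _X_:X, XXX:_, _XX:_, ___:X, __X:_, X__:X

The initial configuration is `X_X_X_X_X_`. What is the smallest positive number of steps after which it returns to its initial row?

step 1: X_X_X_X_X_

1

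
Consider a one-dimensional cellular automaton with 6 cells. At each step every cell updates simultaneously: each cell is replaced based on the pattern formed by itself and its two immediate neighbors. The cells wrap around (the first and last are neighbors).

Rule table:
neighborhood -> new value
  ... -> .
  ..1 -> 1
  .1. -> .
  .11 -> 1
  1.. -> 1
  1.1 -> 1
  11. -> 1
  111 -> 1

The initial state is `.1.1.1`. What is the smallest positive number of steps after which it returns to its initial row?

1.1.1.
.1.1.1

2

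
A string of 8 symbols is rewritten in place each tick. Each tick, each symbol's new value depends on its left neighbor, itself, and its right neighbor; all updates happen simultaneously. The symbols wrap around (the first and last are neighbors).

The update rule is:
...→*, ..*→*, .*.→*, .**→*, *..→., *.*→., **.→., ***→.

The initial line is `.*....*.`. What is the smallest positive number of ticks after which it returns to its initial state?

8

tick 1: **.****.
tick 2: *..*....
tick 3: *.**.***
tick 4: ..*..*..
tick 5: ***.**.*
tick 6: ....*..*
tick 7: .****.**
tick 8: .*....*.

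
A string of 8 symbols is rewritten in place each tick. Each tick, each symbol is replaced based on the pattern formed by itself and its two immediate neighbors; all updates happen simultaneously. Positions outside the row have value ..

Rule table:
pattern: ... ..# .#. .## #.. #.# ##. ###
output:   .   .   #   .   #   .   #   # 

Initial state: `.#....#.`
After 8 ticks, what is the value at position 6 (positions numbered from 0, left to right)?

.##...##
..##...#
...##..#
....##.#
.....#.#
.....#.#  (fixed point — unchanged through tick 8)
position 6 holds .

.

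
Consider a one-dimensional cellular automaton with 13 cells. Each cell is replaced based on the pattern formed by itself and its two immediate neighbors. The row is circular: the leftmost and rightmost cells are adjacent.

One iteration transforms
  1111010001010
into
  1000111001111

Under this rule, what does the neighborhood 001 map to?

0

At position 8 the neighborhood is 001; the next row has 0 there.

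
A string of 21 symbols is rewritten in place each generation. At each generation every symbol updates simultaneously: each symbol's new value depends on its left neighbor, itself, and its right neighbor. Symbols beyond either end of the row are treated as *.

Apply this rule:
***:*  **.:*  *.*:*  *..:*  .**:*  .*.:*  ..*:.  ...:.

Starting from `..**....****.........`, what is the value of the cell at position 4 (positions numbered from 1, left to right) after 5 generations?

generation 1: *.***...*****........
generation 2: ******..******.......
generation 3: *******.*******......
generation 4: ****************.....
generation 5: *****************....
position 4 holds *

*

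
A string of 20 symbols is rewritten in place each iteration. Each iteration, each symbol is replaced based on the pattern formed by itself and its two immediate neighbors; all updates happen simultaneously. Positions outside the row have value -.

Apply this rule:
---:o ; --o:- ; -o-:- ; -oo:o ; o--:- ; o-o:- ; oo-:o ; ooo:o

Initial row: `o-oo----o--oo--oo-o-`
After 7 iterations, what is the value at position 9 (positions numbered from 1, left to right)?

o

iteration 1: --oo-oo----oo--oo---
iteration 2: o-oo-oo-oo-oo--oo-oo
iteration 3: --oo-oo-oo-oo--oo-oo
iteration 4: o-oo-oo-oo-oo--oo-oo  (repeats iteration 2; period 2)
iteration 7: --oo-oo-oo-oo--oo-oo
position 9 holds o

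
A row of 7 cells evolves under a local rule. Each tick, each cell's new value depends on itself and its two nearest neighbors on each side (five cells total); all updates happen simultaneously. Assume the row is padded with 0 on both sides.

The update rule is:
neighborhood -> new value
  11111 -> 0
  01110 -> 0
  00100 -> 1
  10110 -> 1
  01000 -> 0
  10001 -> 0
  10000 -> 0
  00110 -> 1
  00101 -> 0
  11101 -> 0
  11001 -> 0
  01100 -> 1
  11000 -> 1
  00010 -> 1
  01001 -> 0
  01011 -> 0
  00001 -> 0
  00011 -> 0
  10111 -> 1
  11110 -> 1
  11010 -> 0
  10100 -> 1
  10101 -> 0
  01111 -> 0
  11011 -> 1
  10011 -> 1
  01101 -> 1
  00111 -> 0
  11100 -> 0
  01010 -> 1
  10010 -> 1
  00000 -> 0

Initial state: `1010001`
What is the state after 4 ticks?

0001010

0110011
0110111
0111100
0001010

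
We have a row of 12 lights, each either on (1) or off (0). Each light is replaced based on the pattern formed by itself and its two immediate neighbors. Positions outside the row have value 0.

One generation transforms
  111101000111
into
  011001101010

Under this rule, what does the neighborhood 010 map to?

At position 5 the neighborhood is 010; the next row has 1 there.

1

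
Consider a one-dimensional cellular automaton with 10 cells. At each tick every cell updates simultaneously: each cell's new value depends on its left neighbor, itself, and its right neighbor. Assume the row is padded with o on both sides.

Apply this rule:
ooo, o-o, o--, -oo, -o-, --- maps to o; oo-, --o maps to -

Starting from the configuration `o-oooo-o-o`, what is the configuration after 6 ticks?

tick 1: -oooo-oooo
tick 2: oooo-ooooo
tick 3: ooo-oooooo
tick 4: oo-ooooooo
tick 5: o-oooooooo
tick 6: -ooooooooo

-ooooooooo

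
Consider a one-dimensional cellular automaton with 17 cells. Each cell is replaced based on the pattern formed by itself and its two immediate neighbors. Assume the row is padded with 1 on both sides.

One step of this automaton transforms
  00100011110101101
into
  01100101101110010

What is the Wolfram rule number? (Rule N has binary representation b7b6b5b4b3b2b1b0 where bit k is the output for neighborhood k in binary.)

position 7: 111 → 1  (bit 7 = 1)
position 9: 110 → 0  (bit 6 = 0)
position 10: 101 → 1  (bit 5 = 1)
position 0: 100 → 0  (bit 4 = 0)
position 6: 011 → 0  (bit 3 = 0)
position 2: 010 → 1  (bit 2 = 1)
position 1: 001 → 1  (bit 1 = 1)
position 4: 000 → 0  (bit 0 = 0)
bits b7..b0 = 10100110 = 166

166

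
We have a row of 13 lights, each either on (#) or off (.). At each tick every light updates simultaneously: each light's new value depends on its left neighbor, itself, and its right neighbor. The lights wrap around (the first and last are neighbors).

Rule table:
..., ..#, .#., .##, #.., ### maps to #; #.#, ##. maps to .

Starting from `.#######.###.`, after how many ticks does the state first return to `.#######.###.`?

26

#######..##.#
######.###..#
#####..##.###
####.###..###
###..##.#####
##.###..#####
#..##.#######
.###..#######
.##.########.
##..#######.#
#.########..#
..#######.###
########..##.
#######.###..
######..##.##
#####.###..##
####..##.####
###.###..####
##..##.######
#.###..######
..##.########
###..#######.
##.########..
#..#######.##
.########..##
.#######.###.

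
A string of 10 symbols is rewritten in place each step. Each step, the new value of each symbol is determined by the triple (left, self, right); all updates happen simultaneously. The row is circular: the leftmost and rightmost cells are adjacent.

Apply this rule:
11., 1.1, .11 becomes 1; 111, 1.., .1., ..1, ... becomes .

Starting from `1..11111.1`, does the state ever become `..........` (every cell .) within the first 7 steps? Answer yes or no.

step 1: 1..1...111
step 2: 1......1..
step 3: ..........
all cells are . at step 3

yes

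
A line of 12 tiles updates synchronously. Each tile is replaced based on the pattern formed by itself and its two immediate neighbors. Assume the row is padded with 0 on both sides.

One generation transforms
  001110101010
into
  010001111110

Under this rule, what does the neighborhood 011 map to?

At position 2 the neighborhood is 011; the next row has 0 there.

0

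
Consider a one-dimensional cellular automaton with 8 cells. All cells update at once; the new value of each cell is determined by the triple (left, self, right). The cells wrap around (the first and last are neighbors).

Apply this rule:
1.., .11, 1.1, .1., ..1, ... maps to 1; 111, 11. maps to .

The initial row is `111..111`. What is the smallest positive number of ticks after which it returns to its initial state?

...111..
1111..11
....111.
11111..1
.....111
111111..
1.....11
.111111.
11.....1
..111111
111.....
1..11111
.111....
11..1111
..111...
111..111

16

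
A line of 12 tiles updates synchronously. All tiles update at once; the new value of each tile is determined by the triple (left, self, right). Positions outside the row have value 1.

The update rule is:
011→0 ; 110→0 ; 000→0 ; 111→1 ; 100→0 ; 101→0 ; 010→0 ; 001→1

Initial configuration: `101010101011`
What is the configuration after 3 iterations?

000000000001
000000000010
000000000100

000000000100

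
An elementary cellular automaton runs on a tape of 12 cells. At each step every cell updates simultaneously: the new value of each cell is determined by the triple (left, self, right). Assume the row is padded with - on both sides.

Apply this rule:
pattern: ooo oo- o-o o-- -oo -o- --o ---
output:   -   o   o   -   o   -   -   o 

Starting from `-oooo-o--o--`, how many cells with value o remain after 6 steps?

6

-o--oo-----o
----oo-ooo--
ooo-oooo-o-o
o-ooo--oo-o-
-oo-o--ooo--
-ooo---o-o-o
count of o: 6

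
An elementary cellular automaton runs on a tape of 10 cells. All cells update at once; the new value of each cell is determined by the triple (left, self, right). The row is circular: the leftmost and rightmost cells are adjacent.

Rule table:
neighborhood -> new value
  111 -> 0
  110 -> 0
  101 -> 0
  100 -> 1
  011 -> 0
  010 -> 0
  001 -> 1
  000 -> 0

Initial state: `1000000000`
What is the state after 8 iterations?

0010000010

0100000001
0010000010
0101000101
0000101000
0001000100
0010101010
0100000001  (repeats iteration 1; period 6)
iteration 8: 0010000010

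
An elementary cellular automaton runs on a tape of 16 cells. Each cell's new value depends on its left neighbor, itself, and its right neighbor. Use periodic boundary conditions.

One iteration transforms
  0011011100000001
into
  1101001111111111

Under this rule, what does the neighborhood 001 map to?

1

At position 1 the neighborhood is 001; the next row has 1 there.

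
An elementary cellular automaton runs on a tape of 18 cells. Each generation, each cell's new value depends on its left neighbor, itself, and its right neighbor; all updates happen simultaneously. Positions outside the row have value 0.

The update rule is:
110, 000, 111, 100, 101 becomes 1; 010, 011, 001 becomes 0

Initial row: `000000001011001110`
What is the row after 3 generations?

111111100101100111
011111110010110011
001111111001011001

001111111001011001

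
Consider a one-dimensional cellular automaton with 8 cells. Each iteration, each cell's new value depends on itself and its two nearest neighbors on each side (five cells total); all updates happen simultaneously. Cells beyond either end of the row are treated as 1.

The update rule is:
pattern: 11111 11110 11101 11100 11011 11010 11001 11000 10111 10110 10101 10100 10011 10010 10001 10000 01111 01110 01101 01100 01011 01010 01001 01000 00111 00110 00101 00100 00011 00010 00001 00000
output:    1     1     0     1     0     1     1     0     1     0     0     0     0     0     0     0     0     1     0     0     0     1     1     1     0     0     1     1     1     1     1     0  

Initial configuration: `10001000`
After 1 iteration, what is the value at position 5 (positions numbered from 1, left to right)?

10011101
position 5 holds 1

1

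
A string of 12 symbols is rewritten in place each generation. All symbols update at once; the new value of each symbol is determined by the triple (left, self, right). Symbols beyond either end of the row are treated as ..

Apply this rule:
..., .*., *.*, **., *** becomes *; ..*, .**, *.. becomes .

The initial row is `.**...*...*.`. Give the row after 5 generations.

..*.*.*.*.*.
*.*********.
**.********.
.**.*******.
..**.******.

..**.******.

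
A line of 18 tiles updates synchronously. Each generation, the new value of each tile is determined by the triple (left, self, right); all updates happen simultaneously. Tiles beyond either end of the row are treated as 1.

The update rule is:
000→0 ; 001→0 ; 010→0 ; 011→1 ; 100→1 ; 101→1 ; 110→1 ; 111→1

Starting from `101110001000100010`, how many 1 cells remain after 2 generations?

111111000100010001
111111100010001001
count of 1: 10

10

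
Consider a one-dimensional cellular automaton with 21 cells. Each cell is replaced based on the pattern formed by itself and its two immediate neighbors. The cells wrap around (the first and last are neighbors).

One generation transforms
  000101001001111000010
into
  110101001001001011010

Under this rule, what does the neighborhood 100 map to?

At position 6 the neighborhood is 100; the next row has 0 there.

0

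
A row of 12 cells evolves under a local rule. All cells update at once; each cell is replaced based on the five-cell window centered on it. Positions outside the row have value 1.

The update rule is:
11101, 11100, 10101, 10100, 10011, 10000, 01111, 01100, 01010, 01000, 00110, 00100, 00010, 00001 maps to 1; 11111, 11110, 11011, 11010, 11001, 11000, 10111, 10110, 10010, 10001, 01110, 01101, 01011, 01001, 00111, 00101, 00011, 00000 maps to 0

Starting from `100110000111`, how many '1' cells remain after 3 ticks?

7

101110110010
100010010000
100110011110
count of 1: 7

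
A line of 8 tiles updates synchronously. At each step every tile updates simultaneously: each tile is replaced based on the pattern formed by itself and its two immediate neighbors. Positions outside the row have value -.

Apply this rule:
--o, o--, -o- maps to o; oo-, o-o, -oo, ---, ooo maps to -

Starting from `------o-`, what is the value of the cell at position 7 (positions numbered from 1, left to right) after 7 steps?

-

-----ooo
----o---
---ooo--
--o---o-
-ooo-ooo
o-------
oo------
position 7 holds -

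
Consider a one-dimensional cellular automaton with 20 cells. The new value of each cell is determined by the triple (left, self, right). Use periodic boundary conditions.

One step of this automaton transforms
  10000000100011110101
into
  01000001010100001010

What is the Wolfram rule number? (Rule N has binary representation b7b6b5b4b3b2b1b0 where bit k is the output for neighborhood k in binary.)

position 13: 111 → 0  (bit 7 = 0)
position 0: 110 → 0  (bit 6 = 0)
position 16: 101 → 1  (bit 5 = 1)
position 1: 100 → 1  (bit 4 = 1)
position 12: 011 → 0  (bit 3 = 0)
position 8: 010 → 0  (bit 2 = 0)
position 7: 001 → 1  (bit 1 = 1)
position 2: 000 → 0  (bit 0 = 0)
bits b7..b0 = 00110010 = 50

50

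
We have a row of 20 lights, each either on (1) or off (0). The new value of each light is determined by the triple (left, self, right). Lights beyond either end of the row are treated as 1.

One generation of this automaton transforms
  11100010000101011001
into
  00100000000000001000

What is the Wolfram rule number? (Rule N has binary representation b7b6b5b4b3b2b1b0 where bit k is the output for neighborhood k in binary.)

position 0: 111 → 0  (bit 7 = 0)
position 2: 110 → 1  (bit 6 = 1)
position 12: 101 → 0  (bit 5 = 0)
position 3: 100 → 0  (bit 4 = 0)
position 15: 011 → 0  (bit 3 = 0)
position 6: 010 → 0  (bit 2 = 0)
position 5: 001 → 0  (bit 1 = 0)
position 4: 000 → 0  (bit 0 = 0)
bits b7..b0 = 01000000 = 64

64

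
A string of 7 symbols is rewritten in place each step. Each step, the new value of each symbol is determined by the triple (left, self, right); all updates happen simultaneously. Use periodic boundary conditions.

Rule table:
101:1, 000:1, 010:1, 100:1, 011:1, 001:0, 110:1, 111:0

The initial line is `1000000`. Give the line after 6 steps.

1111110
1000011
1111010
1001111
1101000
1111110

1111110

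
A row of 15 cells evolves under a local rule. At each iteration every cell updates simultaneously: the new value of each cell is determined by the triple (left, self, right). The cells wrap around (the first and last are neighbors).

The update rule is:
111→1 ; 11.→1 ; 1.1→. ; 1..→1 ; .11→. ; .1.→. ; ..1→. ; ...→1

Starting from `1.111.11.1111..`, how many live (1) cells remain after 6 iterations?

...11..1..1111.
11..11..1..1111
111..11..1..111
1111..11..1..11
11111..11..1..1
111111..11..1..
count of 1: 9

9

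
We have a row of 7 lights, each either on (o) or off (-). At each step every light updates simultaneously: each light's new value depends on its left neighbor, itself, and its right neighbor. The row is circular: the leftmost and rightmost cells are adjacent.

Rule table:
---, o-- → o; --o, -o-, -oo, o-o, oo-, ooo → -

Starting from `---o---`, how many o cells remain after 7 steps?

5

oo--ooo
--o----
o--oooo
-o-----
--ooooo
o------
-ooooo-
count of o: 5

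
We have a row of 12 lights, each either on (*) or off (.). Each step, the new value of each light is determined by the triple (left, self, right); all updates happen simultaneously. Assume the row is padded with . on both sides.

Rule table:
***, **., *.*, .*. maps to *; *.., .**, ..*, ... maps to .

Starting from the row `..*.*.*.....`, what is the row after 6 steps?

..*****.....
...****.....
....***.....
.....**.....
......*.....
......*.....

......*.....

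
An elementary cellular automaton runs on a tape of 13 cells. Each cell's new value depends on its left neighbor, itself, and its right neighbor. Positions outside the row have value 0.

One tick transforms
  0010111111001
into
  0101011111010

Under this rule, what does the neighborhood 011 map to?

0

At position 4 the neighborhood is 011; the next row has 0 there.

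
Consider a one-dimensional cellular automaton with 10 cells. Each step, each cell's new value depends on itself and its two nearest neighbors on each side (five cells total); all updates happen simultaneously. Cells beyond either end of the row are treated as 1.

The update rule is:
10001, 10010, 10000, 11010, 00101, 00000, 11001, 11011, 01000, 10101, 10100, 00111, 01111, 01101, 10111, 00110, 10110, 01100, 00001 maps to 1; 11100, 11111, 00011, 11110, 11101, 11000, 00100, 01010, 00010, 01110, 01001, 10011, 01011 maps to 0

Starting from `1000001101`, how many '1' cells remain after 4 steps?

step 1: 0011101111
step 2: 1010011100
step 3: 0110010010
step 4: 1111100110
count of 1: 7

7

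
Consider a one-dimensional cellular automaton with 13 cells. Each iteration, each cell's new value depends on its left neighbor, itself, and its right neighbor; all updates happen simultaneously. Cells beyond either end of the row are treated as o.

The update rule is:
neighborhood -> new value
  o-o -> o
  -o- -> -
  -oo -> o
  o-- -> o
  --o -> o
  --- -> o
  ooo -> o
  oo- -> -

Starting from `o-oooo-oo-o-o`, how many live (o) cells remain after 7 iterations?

11

iteration 1: -oooo-oo-o-oo
iteration 2: oooo-oo-o-ooo
iteration 3: ooo-oo-o-oooo
iteration 4: oo-oo-o-ooooo
iteration 5: o-oo-o-oooooo
iteration 6: -oo-o-ooooooo
iteration 7: oo-o-oooooooo
count of o: 11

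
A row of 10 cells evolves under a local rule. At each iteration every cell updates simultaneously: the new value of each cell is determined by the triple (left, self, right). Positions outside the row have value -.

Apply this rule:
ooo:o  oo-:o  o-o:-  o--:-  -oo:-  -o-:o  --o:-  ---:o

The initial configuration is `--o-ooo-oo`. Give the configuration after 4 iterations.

o-o--oo--o
o-o---o--o
o-o-o-o--o
o-o-o-o--o

o-o-o-o--o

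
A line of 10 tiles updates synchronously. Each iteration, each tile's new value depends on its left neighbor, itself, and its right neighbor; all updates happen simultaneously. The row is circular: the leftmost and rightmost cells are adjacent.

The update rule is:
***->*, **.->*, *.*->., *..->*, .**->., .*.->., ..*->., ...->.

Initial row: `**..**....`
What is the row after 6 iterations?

.**..**...
..**..**..
...**..**.
....**..**
*....**..*
**....**..

**....**..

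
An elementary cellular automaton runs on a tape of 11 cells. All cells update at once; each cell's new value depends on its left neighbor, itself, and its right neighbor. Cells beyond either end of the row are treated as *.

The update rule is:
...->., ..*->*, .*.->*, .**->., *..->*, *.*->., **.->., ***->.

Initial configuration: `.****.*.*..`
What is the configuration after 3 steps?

......*.***
*....**....
.*..*..*..*

.*..*..*..*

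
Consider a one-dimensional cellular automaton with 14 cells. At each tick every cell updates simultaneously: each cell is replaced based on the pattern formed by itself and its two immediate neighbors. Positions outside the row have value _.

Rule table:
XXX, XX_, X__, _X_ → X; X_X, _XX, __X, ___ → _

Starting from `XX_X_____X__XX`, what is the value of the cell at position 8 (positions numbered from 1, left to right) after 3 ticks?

_

_X_XX____XX__X
_X__XX____XX_X
_XX__XX____X_X
position 8 holds _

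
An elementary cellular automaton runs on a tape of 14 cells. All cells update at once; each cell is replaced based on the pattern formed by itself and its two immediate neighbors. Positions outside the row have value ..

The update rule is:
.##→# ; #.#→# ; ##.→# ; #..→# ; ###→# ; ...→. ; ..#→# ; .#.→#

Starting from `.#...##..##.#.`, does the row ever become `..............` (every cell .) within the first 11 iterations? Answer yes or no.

no

###.##########
##############
##############  (fixed point — unchanged through iteration 11)
iteration 11 is ##############, still not uniform .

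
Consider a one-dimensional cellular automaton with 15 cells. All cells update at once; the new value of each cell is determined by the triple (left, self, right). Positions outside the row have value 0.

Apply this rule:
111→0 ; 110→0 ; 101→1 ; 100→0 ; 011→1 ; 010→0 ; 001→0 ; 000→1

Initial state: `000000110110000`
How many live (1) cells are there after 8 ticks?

2

111110101100111
100001011000100
001100110010001
101000100000100
010010001110001
000000101000100
111110010010001
100000000000100
count of 1: 2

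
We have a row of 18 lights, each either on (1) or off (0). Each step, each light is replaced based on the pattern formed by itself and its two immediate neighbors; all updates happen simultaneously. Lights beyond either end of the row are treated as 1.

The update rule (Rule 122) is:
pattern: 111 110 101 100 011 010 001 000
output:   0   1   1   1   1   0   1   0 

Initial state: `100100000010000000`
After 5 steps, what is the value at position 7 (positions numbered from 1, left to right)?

111010000101000001
001101001010100011
111110110101010110
000011111010101111
100110001101011000
position 7 holds 0

0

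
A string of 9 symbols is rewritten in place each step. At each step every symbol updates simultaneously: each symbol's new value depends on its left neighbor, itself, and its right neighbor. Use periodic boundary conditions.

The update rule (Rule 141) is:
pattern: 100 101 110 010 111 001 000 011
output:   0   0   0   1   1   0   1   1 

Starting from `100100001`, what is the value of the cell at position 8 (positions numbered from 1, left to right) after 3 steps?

0

step 1: 000101101
step 2: 010101001
step 3: 010101001
position 8 holds 0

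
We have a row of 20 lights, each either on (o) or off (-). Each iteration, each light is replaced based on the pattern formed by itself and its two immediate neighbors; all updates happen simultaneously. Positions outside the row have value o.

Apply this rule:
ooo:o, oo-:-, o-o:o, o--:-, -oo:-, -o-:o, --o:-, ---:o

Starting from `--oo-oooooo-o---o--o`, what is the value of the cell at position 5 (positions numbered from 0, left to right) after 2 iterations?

o

iteration 1: ----o-oooo-oo-o-o---
iteration 2: -oo-oo-oo-o--oooo-o-
position 5 holds o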